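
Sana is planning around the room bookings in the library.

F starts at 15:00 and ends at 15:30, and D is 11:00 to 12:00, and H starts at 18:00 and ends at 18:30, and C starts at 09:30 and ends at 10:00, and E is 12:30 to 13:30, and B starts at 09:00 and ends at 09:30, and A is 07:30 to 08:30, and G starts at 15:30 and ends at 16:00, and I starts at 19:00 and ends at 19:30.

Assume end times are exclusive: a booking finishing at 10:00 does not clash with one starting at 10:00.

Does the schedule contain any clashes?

No

Sorted by start: A, B, C, D, E, F, G, H, I.
B starts after A ends; A is clear from here.
C starts exactly when B ends (back-to-back, no overlap); B is clear from here.
D starts after C ends; C is clear from here.
E starts after D ends; D is clear from here.
F starts after E ends; E is clear from here.
G starts exactly when F ends (back-to-back, no overlap); F is clear from here.
H starts after G ends; G is clear from here.
I starts after H ends.
Every pair is clear; the schedule has no overlaps.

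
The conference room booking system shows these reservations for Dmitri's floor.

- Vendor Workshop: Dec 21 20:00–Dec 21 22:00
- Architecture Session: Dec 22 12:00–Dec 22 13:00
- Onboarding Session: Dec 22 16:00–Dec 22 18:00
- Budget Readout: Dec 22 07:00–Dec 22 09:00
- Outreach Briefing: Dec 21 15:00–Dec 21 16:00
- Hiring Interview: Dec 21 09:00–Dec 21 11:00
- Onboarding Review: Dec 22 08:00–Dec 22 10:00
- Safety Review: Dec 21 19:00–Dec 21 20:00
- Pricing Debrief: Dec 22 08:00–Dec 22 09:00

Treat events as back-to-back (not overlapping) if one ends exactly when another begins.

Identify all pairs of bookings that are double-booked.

Sorted by start: Hiring Interview, Outreach Briefing, Safety Review, Vendor Workshop, Budget Readout, Onboarding Review, Pricing Debrief, Architecture Session, Onboarding Session.
Outreach Briefing starts after Hiring Interview ends — done with Hiring Interview.
Safety Review starts after Outreach Briefing ends — done with Outreach Briefing.
Vendor Workshop starts exactly when Safety Review ends (back-to-back, no overlap) — done with Safety Review.
Budget Readout starts after Vendor Workshop ends — done with Vendor Workshop.
Onboarding Review starts before Budget Readout ends → Budget Readout and Onboarding Review overlap.
Pricing Debrief starts before Budget Readout ends → Budget Readout and Pricing Debrief overlap.
Architecture Session starts after Budget Readout ends — done with Budget Readout.
Pricing Debrief starts before Onboarding Review ends → Onboarding Review and Pricing Debrief overlap.
Architecture Session starts after Onboarding Review ends — done with Onboarding Review.
Architecture Session starts after Pricing Debrief ends — done with Pricing Debrief.
Onboarding Session starts after Architecture Session ends.

Budget Readout & Onboarding Review, Budget Readout & Pricing Debrief, Onboarding Review & Pricing Debrief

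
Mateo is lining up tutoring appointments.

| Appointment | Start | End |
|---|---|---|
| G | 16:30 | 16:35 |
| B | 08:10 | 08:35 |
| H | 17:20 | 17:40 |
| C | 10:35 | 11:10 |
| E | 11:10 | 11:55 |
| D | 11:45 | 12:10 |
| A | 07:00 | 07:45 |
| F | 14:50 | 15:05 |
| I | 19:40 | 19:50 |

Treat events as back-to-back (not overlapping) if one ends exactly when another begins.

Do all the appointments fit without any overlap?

No

Sorted by start: A, B, C, E, D, F, G, H, I.
B starts after A ends, so A has no further overlaps.
C starts after B ends, so B has no further overlaps.
E starts exactly when C ends (back-to-back, no overlap), so C has no further overlaps.
D starts before E ends → E and D overlap.
That's a conflict, so the schedule is not conflict-free.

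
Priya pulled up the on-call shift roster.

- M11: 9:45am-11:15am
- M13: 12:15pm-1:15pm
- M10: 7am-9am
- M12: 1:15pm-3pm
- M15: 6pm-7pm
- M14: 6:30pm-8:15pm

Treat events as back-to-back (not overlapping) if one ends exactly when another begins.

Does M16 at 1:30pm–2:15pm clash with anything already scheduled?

Yes — it overlaps M12

M10: ends 9am at or before M16 starts 1:30pm → clear.
M11: ends 11:15am at or before M16 starts 1:30pm → clear.
M13: ends 1:15pm at or before M16 starts 1:30pm → clear.
M12: starts 1:15pm before M16 ends 2:15pm, and ends 3pm after M16 starts 1:30pm → overlap.
M15: starts 6pm at or after M16 ends 2:15pm → clear.
M14: starts 6:30pm at or after M16 ends 2:15pm → clear.
M16 overlaps M12.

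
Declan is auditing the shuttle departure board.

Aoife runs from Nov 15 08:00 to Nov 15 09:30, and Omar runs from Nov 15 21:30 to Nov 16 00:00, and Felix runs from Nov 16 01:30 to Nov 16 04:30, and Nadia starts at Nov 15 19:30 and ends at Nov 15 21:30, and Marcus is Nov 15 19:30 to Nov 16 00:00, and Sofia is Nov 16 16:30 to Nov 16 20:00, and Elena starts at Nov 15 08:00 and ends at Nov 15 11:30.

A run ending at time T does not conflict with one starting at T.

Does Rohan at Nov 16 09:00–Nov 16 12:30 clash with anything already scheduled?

Aoife: ends Nov 15 09:30 at or before Rohan starts Nov 16 09:00 → clear.
Elena: ends Nov 15 11:30 at or before Rohan starts Nov 16 09:00 → clear.
Marcus: ends Nov 16 00:00 at or before Rohan starts Nov 16 09:00 → clear.
Nadia: ends Nov 15 21:30 at or before Rohan starts Nov 16 09:00 → clear.
Omar: ends Nov 16 00:00 at or before Rohan starts Nov 16 09:00 → clear.
Felix: ends Nov 16 04:30 at or before Rohan starts Nov 16 09:00 → clear.
Sofia: starts Nov 16 16:30 at or after Rohan ends Nov 16 12:30 → clear.

No — it doesn't clash with anything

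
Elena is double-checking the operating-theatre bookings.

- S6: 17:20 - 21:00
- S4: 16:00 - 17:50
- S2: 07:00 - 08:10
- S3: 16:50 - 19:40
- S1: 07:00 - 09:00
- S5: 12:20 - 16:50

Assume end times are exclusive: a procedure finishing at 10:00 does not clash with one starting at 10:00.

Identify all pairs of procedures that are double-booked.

Sorted by start: S1, S2, S5, S4, S3, S6.
S2 starts before S1 ends → S1 and S2 overlap.
S5 starts after S1 ends — done with S1.
S5 starts after S2 ends — done with S2.
S4 starts before S5 ends → S5 and S4 overlap.
S3 starts exactly when S5 ends (back-to-back, no overlap) — done with S5.
S3 starts before S4 ends → S4 and S3 overlap.
S6 starts before S4 ends → S4 and S6 overlap.
S6 starts before S3 ends → S3 and S6 overlap.

S1 & S2, S3 & S4, S3 & S6, S4 & S5, S4 & S6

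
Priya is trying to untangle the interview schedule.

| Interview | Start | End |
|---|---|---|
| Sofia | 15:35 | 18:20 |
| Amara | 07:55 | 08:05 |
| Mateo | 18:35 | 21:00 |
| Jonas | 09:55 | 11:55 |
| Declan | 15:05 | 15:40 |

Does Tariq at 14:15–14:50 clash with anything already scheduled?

Amara: ends 08:05 at or before Tariq starts 14:15 → clear.
Jonas: ends 11:55 at or before Tariq starts 14:15 → clear.
Declan: starts 15:05 at or after Tariq ends 14:50 → clear.
Sofia: starts 15:35 at or after Tariq ends 14:50 → clear.
Mateo: starts 18:35 at or after Tariq ends 14:50 → clear.

No — it doesn't clash with anything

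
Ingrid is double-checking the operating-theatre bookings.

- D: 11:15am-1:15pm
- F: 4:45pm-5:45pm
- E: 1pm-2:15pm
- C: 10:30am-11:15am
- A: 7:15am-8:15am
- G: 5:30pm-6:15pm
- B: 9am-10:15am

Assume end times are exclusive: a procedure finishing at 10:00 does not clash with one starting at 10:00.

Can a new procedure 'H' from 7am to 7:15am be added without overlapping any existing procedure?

A: starts 7:15am at or after H ends 7:15am → clear.
B: starts 9am at or after H ends 7:15am → clear.
C: starts 10:30am at or after H ends 7:15am → clear.
D: starts 11:15am at or after H ends 7:15am → clear.
E: starts 1pm at or after H ends 7:15am → clear.
F: starts 4:45pm at or after H ends 7:15am → clear.
G: starts 5:30pm at or after H ends 7:15am → clear.

Yes — the slot is free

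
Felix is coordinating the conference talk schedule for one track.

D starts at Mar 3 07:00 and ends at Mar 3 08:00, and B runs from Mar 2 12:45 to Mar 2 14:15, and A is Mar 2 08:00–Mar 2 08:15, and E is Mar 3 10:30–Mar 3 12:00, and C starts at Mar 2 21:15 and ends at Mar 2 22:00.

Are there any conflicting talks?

Sorted by start: A, B, C, D, E.
B starts after A ends; A is clear from here.
C starts after B ends; B is clear from here.
D starts after C ends; C is clear from here.
E starts after D ends.
Every pair is clear; the schedule has no overlaps.

No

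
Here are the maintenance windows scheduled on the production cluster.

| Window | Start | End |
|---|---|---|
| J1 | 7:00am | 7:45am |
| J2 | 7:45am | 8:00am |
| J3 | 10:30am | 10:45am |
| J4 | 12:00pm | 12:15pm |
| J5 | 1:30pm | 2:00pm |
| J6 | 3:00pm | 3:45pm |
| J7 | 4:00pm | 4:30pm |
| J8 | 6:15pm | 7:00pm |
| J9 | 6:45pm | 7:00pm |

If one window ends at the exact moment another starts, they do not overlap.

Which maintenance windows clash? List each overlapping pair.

J8 & J9

Sorted by start: J1, J2, J3, J4, J5, J6, J7, J8, J9.
J2 starts exactly when J1 ends (back-to-back, no overlap), so J1 has no further overlaps.
J3 starts after J2 ends, so J2 has no further overlaps.
J4 starts after J3 ends, so J3 has no further overlaps.
J5 starts after J4 ends, so J4 has no further overlaps.
J6 starts after J5 ends, so J5 has no further overlaps.
J7 starts after J6 ends, so J6 has no further overlaps.
J8 starts after J7 ends, so J7 has no further overlaps.
J9 starts before J8 ends → J8 and J9 overlap.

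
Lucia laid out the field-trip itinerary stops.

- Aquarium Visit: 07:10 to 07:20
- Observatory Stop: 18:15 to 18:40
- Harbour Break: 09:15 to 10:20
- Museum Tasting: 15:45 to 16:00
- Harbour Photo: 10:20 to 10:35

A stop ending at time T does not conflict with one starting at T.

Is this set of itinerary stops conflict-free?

Sorted by start: Aquarium Visit, Harbour Break, Harbour Photo, Museum Tasting, Observatory Stop.
Harbour Break starts after Aquarium Visit ends, so Aquarium Visit has no further overlaps.
Harbour Photo starts exactly when Harbour Break ends (back-to-back, no overlap), so Harbour Break has no further overlaps.
Museum Tasting starts after Harbour Photo ends, so Harbour Photo has no further overlaps.
Observatory Stop starts after Museum Tasting ends.
Every pair is clear; the schedule has no overlaps.

Yes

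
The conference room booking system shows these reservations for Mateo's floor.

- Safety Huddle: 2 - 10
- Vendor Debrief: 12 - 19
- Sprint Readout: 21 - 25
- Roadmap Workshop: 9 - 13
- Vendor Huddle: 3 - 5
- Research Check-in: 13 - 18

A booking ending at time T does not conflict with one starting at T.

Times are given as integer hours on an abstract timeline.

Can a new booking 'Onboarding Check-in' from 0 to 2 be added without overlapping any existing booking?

Yes — the slot is free

Safety Huddle: starts 2 at or after Onboarding Check-in ends 2 → clear.
Vendor Huddle: starts 3 at or after Onboarding Check-in ends 2 → clear.
Roadmap Workshop: starts 9 at or after Onboarding Check-in ends 2 → clear.
Vendor Debrief: starts 12 at or after Onboarding Check-in ends 2 → clear.
Research Check-in: starts 13 at or after Onboarding Check-in ends 2 → clear.
Sprint Readout: starts 21 at or after Onboarding Check-in ends 2 → clear.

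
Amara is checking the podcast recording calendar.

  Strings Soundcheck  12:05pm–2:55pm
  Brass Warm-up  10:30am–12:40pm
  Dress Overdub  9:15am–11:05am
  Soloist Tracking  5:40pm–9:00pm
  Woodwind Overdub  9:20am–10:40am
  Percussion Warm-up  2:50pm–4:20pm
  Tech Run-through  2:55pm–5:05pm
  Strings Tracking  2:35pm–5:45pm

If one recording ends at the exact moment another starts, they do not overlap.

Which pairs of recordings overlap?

Sorted by start: Dress Overdub, Woodwind Overdub, Brass Warm-up, Strings Soundcheck, Strings Tracking, Percussion Warm-up, Tech Run-through, Soloist Tracking.
Woodwind Overdub starts before Dress Overdub ends → Dress Overdub and Woodwind Overdub overlap.
Brass Warm-up starts before Dress Overdub ends → Dress Overdub and Brass Warm-up overlap.
Strings Soundcheck starts after Dress Overdub ends, so nothing later overlaps Dress Overdub either.
Brass Warm-up starts before Woodwind Overdub ends → Woodwind Overdub and Brass Warm-up overlap.
Strings Soundcheck starts after Woodwind Overdub ends, so nothing later overlaps Woodwind Overdub either.
Strings Soundcheck starts before Brass Warm-up ends → Brass Warm-up and Strings Soundcheck overlap.
Strings Tracking starts after Brass Warm-up ends, so nothing later overlaps Brass Warm-up either.
Strings Tracking starts before Strings Soundcheck ends → Strings Soundcheck and Strings Tracking overlap.
Percussion Warm-up starts before Strings Soundcheck ends → Strings Soundcheck and Percussion Warm-up overlap.
Tech Run-through starts exactly when Strings Soundcheck ends (back-to-back, no overlap), so nothing later overlaps Strings Soundcheck either.
Percussion Warm-up starts before Strings Tracking ends → Strings Tracking and Percussion Warm-up overlap.
Tech Run-through starts before Strings Tracking ends → Strings Tracking and Tech Run-through overlap.
Soloist Tracking starts before Strings Tracking ends → Strings Tracking and Soloist Tracking overlap.
Tech Run-through starts before Percussion Warm-up ends → Percussion Warm-up and Tech Run-through overlap.
Soloist Tracking starts after Percussion Warm-up ends.
Soloist Tracking starts after Tech Run-through ends.

Brass Warm-up & Dress Overdub, Brass Warm-up & Strings Soundcheck, Brass Warm-up & Woodwind Overdub, Dress Overdub & Woodwind Overdub, Percussion Warm-up & Strings Soundcheck, Percussion Warm-up & Strings Tracking, Percussion Warm-up & Tech Run-through, Soloist Tracking & Strings Tracking, Strings Soundcheck & Strings Tracking, Strings Tracking & Tech Run-through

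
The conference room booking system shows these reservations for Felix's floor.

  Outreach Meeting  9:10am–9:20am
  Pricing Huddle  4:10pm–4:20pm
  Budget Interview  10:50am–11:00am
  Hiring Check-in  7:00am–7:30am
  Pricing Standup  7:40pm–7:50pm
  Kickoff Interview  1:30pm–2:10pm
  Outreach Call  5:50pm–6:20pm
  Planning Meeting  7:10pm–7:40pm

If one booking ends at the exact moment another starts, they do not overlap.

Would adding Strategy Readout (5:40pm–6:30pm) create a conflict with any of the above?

Yes — it overlaps Outreach Call

Hiring Check-in: ends 7:30am at or before Strategy Readout starts 5:40pm → clear.
Outreach Meeting: ends 9:20am at or before Strategy Readout starts 5:40pm → clear.
Budget Interview: ends 11:00am at or before Strategy Readout starts 5:40pm → clear.
Kickoff Interview: ends 2:10pm at or before Strategy Readout starts 5:40pm → clear.
Pricing Huddle: ends 4:20pm at or before Strategy Readout starts 5:40pm → clear.
Outreach Call: starts 5:50pm before Strategy Readout ends 6:30pm, and ends 6:20pm after Strategy Readout starts 5:40pm → overlap.
Planning Meeting: starts 7:10pm at or after Strategy Readout ends 6:30pm → clear.
Pricing Standup: starts 7:40pm at or after Strategy Readout ends 6:30pm → clear.
Strategy Readout overlaps Outreach Call.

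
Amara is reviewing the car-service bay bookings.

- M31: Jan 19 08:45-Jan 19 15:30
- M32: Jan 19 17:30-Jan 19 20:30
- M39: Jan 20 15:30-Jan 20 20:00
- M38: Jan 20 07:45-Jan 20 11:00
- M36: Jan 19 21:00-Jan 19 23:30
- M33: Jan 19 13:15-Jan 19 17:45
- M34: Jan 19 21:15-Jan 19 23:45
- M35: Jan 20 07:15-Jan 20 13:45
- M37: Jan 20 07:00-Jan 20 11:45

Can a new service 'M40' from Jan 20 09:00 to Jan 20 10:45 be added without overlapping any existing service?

No — it overlaps M35, M37, M38

M31: ends Jan 19 15:30 at or before M40 starts Jan 20 09:00 → clear.
M33: ends Jan 19 17:45 at or before M40 starts Jan 20 09:00 → clear.
M32: ends Jan 19 20:30 at or before M40 starts Jan 20 09:00 → clear.
M36: ends Jan 19 23:30 at or before M40 starts Jan 20 09:00 → clear.
M34: ends Jan 19 23:45 at or before M40 starts Jan 20 09:00 → clear.
M37: starts Jan 20 07:00 before M40 ends Jan 20 10:45, and ends Jan 20 11:45 after M40 starts Jan 20 09:00 → overlap.
M35: starts Jan 20 07:15 before M40 ends Jan 20 10:45, and ends Jan 20 13:45 after M40 starts Jan 20 09:00 → overlap.
M38: starts Jan 20 07:45 before M40 ends Jan 20 10:45, and ends Jan 20 11:00 after M40 starts Jan 20 09:00 → overlap.
M39: starts Jan 20 15:30 at or after M40 ends Jan 20 10:45 → clear.
M40 overlaps M35, M37, M38.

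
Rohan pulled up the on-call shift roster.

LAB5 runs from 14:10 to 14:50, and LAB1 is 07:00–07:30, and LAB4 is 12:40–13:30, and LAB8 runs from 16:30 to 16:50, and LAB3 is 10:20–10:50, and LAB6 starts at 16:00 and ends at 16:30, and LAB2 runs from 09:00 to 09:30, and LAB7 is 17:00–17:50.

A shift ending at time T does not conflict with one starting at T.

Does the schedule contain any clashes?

Two intervals overlap when each starts before the other ends.
Sorted by start: LAB1, LAB2, LAB3, LAB4, LAB5, LAB6, LAB8, LAB7.
LAB2 starts after LAB1 ends — done with LAB1.
LAB3 starts after LAB2 ends — done with LAB2.
LAB4 starts after LAB3 ends — done with LAB3.
LAB5 starts after LAB4 ends — done with LAB4.
LAB6 starts after LAB5 ends — done with LAB5.
LAB8 starts exactly when LAB6 ends (back-to-back, no overlap) — done with LAB6.
LAB7 starts after LAB8 ends.
Every pair is clear; the schedule has no overlaps.

No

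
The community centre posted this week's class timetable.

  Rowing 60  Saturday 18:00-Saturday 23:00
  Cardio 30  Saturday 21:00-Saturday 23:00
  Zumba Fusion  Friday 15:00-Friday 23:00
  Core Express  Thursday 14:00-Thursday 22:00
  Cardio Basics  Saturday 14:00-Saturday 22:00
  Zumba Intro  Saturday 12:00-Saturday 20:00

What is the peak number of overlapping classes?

Sort all start/end points and keep a running count:
Thursday 14:00 start Core Express → 1
Thursday 22:00 end Core Express → 0
Friday 15:00 start Zumba Fusion → 1
Friday 23:00 end Zumba Fusion → 0
Saturday 12:00 start Zumba Intro → 1
Saturday 14:00 start Cardio Basics → 2
Saturday 18:00 start Rowing 60 → 3
Saturday 20:00 end Zumba Intro → 2
Saturday 21:00 start Cardio 30 → 3
Saturday 22:00 end Cardio Basics → 2
Saturday 23:00 end Cardio 30 → 1
Saturday 23:00 end Rowing 60 → 0
Peak is 3, at Saturday 18:00 (Cardio Basics, Rowing 60, Zumba Intro).

3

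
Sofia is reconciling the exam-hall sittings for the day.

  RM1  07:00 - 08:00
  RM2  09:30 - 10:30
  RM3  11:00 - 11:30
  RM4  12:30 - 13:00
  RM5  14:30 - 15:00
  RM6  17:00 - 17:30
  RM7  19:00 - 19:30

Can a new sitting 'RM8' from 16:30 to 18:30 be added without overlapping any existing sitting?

RM1: ends 08:00 at or before RM8 starts 16:30 → clear.
RM2: ends 10:30 at or before RM8 starts 16:30 → clear.
RM3: ends 11:30 at or before RM8 starts 16:30 → clear.
RM4: ends 13:00 at or before RM8 starts 16:30 → clear.
RM5: ends 15:00 at or before RM8 starts 16:30 → clear.
RM6: starts 17:00 before RM8 ends 18:30, and ends 17:30 after RM8 starts 16:30 → overlap.
RM7: starts 19:00 at or after RM8 ends 18:30 → clear.
RM8 overlaps RM6.

No — it overlaps RM6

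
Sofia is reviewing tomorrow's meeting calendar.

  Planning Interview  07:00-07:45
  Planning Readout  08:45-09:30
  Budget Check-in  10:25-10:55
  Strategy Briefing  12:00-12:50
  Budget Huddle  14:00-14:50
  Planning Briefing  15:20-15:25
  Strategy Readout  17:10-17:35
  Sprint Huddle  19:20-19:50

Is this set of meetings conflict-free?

Sorted by start: Planning Interview, Planning Readout, Budget Check-in, Strategy Briefing, Budget Huddle, Planning Briefing, Strategy Readout, Sprint Huddle.
Planning Readout starts after Planning Interview ends — done with Planning Interview.
Budget Check-in starts after Planning Readout ends — done with Planning Readout.
Strategy Briefing starts after Budget Check-in ends — done with Budget Check-in.
Budget Huddle starts after Strategy Briefing ends — done with Strategy Briefing.
Planning Briefing starts after Budget Huddle ends — done with Budget Huddle.
Strategy Readout starts after Planning Briefing ends — done with Planning Briefing.
Sprint Huddle starts after Strategy Readout ends.
Every pair is clear; the schedule has no overlaps.

Yes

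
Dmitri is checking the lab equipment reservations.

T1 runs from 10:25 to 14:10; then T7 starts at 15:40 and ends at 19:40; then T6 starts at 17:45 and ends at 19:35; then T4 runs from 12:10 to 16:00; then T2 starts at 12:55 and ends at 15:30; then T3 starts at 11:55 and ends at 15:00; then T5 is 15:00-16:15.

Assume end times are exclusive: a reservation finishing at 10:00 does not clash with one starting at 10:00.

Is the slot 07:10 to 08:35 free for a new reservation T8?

Yes — the slot is free

T1: starts 10:25 at or after T8 ends 08:35 → clear.
T3: starts 11:55 at or after T8 ends 08:35 → clear.
T4: starts 12:10 at or after T8 ends 08:35 → clear.
T2: starts 12:55 at or after T8 ends 08:35 → clear.
T5: starts 15:00 at or after T8 ends 08:35 → clear.
T7: starts 15:40 at or after T8 ends 08:35 → clear.
T6: starts 17:45 at or after T8 ends 08:35 → clear.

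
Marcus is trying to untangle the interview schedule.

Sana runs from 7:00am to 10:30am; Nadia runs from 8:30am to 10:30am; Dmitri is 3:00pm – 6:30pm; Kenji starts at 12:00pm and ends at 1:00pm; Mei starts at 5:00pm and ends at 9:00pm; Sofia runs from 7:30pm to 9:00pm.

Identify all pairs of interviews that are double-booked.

Sorted by start: Sana, Nadia, Kenji, Dmitri, Mei, Sofia.
Nadia starts before Sana ends → Sana and Nadia overlap.
Kenji starts after Sana ends, so nothing later overlaps Sana either.
Kenji starts after Nadia ends, so nothing later overlaps Nadia either.
Dmitri starts after Kenji ends, so nothing later overlaps Kenji either.
Mei starts before Dmitri ends → Dmitri and Mei overlap.
Sofia starts after Dmitri ends.
Sofia starts before Mei ends → Mei and Sofia overlap.

Dmitri & Mei, Mei & Sofia, Nadia & Sana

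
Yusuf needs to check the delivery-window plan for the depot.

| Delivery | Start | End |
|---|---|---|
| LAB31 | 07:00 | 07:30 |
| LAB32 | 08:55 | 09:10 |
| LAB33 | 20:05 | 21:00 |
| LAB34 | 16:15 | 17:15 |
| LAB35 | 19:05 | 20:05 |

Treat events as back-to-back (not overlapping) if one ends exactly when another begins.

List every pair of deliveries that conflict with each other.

Sorted by start: LAB31, LAB32, LAB34, LAB35, LAB33.
LAB32 starts after LAB31 ends — done with LAB31.
LAB34 starts after LAB32 ends — done with LAB32.
LAB35 starts after LAB34 ends — done with LAB34.
LAB33 starts exactly when LAB35 ends (back-to-back, no overlap).

none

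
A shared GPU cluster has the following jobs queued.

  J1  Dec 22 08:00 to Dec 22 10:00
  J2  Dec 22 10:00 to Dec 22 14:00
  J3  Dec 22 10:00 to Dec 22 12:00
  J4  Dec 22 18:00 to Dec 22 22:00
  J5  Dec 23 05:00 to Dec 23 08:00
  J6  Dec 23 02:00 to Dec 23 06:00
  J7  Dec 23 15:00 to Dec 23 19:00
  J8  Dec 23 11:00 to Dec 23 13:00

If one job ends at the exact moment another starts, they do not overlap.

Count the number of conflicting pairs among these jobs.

2

Sorted by start: J1, J2, J3, J4, J6, J5, J8, J7.
J2 starts exactly when J1 ends (back-to-back, no overlap); J1 is clear from here.
J3 starts before J2 ends → J2 and J3 overlap.
J4 starts after J2 ends; J2 is clear from here.
J4 starts after J3 ends; J3 is clear from here.
J6 starts after J4 ends; J4 is clear from here.
J5 starts before J6 ends → J6 and J5 overlap.
J8 starts after J6 ends; J6 is clear from here.
J8 starts after J5 ends; J5 is clear from here.
J7 starts after J8 ends.
Overlapping pairs: J2 & J3, J5 & J6 — 2 in total.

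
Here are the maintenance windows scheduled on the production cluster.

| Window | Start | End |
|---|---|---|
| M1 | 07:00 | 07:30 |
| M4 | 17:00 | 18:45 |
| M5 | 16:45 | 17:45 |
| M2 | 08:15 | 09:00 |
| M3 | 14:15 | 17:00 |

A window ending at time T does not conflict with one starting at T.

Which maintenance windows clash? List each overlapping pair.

Check each pair: they overlap iff neither finishes before the other starts.
Sorted by start: M1, M2, M3, M5, M4.
M2 starts after M1 ends — done with M1.
M3 starts after M2 ends — done with M2.
M5 starts before M3 ends → M3 and M5 overlap.
M4 starts exactly when M3 ends (back-to-back, no overlap).
M4 starts before M5 ends → M5 and M4 overlap.

M3 & M5, M4 & M5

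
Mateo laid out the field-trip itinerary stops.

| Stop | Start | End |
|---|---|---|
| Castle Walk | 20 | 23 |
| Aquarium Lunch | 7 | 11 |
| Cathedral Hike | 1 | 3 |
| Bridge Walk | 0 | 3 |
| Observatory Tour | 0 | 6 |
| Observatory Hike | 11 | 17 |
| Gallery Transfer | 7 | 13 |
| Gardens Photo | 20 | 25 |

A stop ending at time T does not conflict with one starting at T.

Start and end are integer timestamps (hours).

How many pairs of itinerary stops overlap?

6

Check each pair: they overlap iff neither finishes before the other starts.
Sorted by start: Observatory Tour, Bridge Walk, Cathedral Hike, Gallery Transfer, Aquarium Lunch, Observatory Hike, Castle Walk, Gardens Photo.
Bridge Walk starts before Observatory Tour ends → Observatory Tour and Bridge Walk overlap.
Cathedral Hike starts before Observatory Tour ends → Observatory Tour and Cathedral Hike overlap.
Gallery Transfer starts after Observatory Tour ends — done with Observatory Tour.
Cathedral Hike starts before Bridge Walk ends → Bridge Walk and Cathedral Hike overlap.
Gallery Transfer starts after Bridge Walk ends — done with Bridge Walk.
Gallery Transfer starts after Cathedral Hike ends — done with Cathedral Hike.
Aquarium Lunch starts before Gallery Transfer ends → Gallery Transfer and Aquarium Lunch overlap.
Observatory Hike starts before Gallery Transfer ends → Gallery Transfer and Observatory Hike overlap.
Castle Walk starts after Gallery Transfer ends — done with Gallery Transfer.
Observatory Hike starts exactly when Aquarium Lunch ends (back-to-back, no overlap) — done with Aquarium Lunch.
Castle Walk starts after Observatory Hike ends — done with Observatory Hike.
Gardens Photo starts before Castle Walk ends → Castle Walk and Gardens Photo overlap.
Overlapping pairs: Aquarium Lunch & Gallery Transfer, Bridge Walk & Cathedral Hike, Bridge Walk & Observatory Tour, Castle Walk & Gardens Photo, Cathedral Hike & Observatory Tour, Gallery Transfer & Observatory Hike — 6 in total.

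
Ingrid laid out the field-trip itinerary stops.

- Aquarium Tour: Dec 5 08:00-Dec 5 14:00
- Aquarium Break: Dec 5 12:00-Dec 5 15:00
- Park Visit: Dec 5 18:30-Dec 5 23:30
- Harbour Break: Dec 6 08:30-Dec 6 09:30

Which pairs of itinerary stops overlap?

Sorted by start: Aquarium Tour, Aquarium Break, Park Visit, Harbour Break.
Aquarium Break starts before Aquarium Tour ends → Aquarium Tour and Aquarium Break overlap.
Park Visit starts after Aquarium Tour ends — done with Aquarium Tour.
Park Visit starts after Aquarium Break ends — done with Aquarium Break.
Harbour Break starts after Park Visit ends.

Aquarium Break & Aquarium Tour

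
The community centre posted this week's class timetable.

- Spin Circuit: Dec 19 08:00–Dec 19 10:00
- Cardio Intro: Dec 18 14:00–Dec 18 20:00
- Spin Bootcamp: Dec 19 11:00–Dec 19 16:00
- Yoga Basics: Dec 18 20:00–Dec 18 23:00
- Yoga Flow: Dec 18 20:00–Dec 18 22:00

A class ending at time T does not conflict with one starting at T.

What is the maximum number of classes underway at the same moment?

2

Sweep the timeline, counting +1 at each start and −1 at each end (ends before starts at a tie):
Dec 18 14:00 start Cardio Intro → 1
Dec 18 20:00 end Cardio Intro → 0
Dec 18 20:00 start Yoga Basics → 1
Dec 18 20:00 start Yoga Flow → 2
Dec 18 22:00 end Yoga Flow → 1
Dec 18 23:00 end Yoga Basics → 0
Dec 19 08:00 start Spin Circuit → 1
Dec 19 10:00 end Spin Circuit → 0
Dec 19 11:00 start Spin Bootcamp → 1
Dec 19 16:00 end Spin Bootcamp → 0
Peak is 2, at Dec 18 20:00 (Yoga Basics, Yoga Flow).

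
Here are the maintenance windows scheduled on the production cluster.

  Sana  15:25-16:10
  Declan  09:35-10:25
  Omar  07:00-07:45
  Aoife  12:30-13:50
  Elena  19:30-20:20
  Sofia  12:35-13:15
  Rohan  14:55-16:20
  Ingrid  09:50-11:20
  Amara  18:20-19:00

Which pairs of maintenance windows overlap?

Aoife & Sofia, Declan & Ingrid, Rohan & Sana

Sorted by start: Omar, Declan, Ingrid, Aoife, Sofia, Rohan, Sana, Amara, Elena.
Declan starts after Omar ends, so Omar has no further overlaps.
Ingrid starts before Declan ends → Declan and Ingrid overlap.
Aoife starts after Declan ends, so Declan has no further overlaps.
Aoife starts after Ingrid ends, so Ingrid has no further overlaps.
Sofia starts before Aoife ends → Aoife and Sofia overlap.
Rohan starts after Aoife ends, so Aoife has no further overlaps.
Rohan starts after Sofia ends, so Sofia has no further overlaps.
Sana starts before Rohan ends → Rohan and Sana overlap.
Amara starts after Rohan ends, so Rohan has no further overlaps.
Amara starts after Sana ends, so Sana has no further overlaps.
Elena starts after Amara ends.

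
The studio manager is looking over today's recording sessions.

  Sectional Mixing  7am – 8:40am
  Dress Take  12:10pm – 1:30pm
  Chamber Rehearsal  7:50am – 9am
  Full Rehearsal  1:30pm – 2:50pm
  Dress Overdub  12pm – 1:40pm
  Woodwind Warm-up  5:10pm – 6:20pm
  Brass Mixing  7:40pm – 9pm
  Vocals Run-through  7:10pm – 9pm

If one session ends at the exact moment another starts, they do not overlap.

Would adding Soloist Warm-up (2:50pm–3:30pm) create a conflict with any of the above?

Sectional Mixing: ends 8:40am at or before Soloist Warm-up starts 2:50pm → clear.
Chamber Rehearsal: ends 9am at or before Soloist Warm-up starts 2:50pm → clear.
Dress Overdub: ends 1:40pm at or before Soloist Warm-up starts 2:50pm → clear.
Dress Take: ends 1:30pm at or before Soloist Warm-up starts 2:50pm → clear.
Full Rehearsal: ends 2:50pm at or before Soloist Warm-up starts 2:50pm → clear.
Woodwind Warm-up: starts 5:10pm at or after Soloist Warm-up ends 3:30pm → clear.
Vocals Run-through: starts 7:10pm at or after Soloist Warm-up ends 3:30pm → clear.
Brass Mixing: starts 7:40pm at or after Soloist Warm-up ends 3:30pm → clear.

No — it doesn't clash with anything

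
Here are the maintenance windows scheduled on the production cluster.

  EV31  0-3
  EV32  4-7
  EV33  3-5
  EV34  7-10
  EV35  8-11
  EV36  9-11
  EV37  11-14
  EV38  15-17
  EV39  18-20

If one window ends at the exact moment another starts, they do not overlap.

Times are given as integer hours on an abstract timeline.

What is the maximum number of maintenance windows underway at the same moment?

3

Walk through starts and ends in time order (an end at T is processed before a start at T):
0 start EV31 → 1
3 end EV31 → 0
3 start EV33 → 1
4 start EV32 → 2
5 end EV33 → 1
7 end EV32 → 0
7 start EV34 → 1
8 start EV35 → 2
9 start EV36 → 3
10 end EV34 → 2
11 end EV35 → 1
11 end EV36 → 0
11 start EV37 → 1
14 end EV37 → 0
15 start EV38 → 1
17 end EV38 → 0
18 start EV39 → 1
20 end EV39 → 0
Peak is 3, at 9 (EV34, EV35, EV36).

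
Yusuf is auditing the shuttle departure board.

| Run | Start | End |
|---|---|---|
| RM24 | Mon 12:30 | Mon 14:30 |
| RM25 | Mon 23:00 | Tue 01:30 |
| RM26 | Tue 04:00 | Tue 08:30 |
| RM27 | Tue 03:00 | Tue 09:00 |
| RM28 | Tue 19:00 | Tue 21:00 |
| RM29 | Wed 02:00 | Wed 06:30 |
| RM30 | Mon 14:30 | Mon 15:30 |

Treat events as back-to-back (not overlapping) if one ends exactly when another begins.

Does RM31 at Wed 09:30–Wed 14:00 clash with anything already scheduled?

RM24: ends Mon 14:30 at or before RM31 starts Wed 09:30 → clear.
RM30: ends Mon 15:30 at or before RM31 starts Wed 09:30 → clear.
RM25: ends Tue 01:30 at or before RM31 starts Wed 09:30 → clear.
RM27: ends Tue 09:00 at or before RM31 starts Wed 09:30 → clear.
RM26: ends Tue 08:30 at or before RM31 starts Wed 09:30 → clear.
RM28: ends Tue 21:00 at or before RM31 starts Wed 09:30 → clear.
RM29: ends Wed 06:30 at or before RM31 starts Wed 09:30 → clear.

No — it doesn't clash with anything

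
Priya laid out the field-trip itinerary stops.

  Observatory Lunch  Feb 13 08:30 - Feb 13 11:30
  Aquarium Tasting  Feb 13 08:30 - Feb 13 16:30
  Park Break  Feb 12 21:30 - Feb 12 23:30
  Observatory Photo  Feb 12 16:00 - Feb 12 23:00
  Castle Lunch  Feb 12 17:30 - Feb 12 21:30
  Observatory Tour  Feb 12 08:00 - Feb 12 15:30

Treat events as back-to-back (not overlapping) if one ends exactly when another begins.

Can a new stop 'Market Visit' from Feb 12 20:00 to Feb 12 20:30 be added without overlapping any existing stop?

No — it overlaps Castle Lunch, Observatory Photo

Observatory Tour: ends Feb 12 15:30 at or before Market Visit starts Feb 12 20:00 → clear.
Observatory Photo: starts Feb 12 16:00 before Market Visit ends Feb 12 20:30, and ends Feb 12 23:00 after Market Visit starts Feb 12 20:00 → overlap.
Castle Lunch: starts Feb 12 17:30 before Market Visit ends Feb 12 20:30, and ends Feb 12 21:30 after Market Visit starts Feb 12 20:00 → overlap.
Park Break: starts Feb 12 21:30 at or after Market Visit ends Feb 12 20:30 → clear.
Aquarium Tasting: starts Feb 13 08:30 at or after Market Visit ends Feb 12 20:30 → clear.
Observatory Lunch: starts Feb 13 08:30 at or after Market Visit ends Feb 12 20:30 → clear.
Market Visit overlaps Castle Lunch, Observatory Photo.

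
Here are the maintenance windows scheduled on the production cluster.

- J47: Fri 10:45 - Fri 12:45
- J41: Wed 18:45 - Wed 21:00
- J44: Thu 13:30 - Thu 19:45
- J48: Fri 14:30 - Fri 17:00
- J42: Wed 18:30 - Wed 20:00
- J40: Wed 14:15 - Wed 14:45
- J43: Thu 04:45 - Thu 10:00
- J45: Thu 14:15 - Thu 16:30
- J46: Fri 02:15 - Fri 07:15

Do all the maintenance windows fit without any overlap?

Two intervals overlap when each starts before the other ends.
Sorted by start: J40, J42, J41, J43, J44, J45, J46, J47, J48.
J42 starts after J40 ends, so J40 has no further overlaps.
J41 starts before J42 ends → J42 and J41 overlap.
That's a conflict, so the schedule is not conflict-free.

No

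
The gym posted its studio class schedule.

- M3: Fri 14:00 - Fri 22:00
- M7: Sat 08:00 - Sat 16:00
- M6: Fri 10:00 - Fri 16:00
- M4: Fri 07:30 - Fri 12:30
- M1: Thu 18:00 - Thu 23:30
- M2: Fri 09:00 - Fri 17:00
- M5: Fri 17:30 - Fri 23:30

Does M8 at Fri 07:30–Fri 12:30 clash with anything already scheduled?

M1: ends Thu 23:30 at or before M8 starts Fri 07:30 → clear.
M4: starts Fri 07:30 before M8 ends Fri 12:30, and ends Fri 12:30 after M8 starts Fri 07:30 → overlap.
M2: starts Fri 09:00 before M8 ends Fri 12:30, and ends Fri 17:00 after M8 starts Fri 07:30 → overlap.
M6: starts Fri 10:00 before M8 ends Fri 12:30, and ends Fri 16:00 after M8 starts Fri 07:30 → overlap.
M3: starts Fri 14:00 at or after M8 ends Fri 12:30 → clear.
M5: starts Fri 17:30 at or after M8 ends Fri 12:30 → clear.
M7: starts Sat 08:00 at or after M8 ends Fri 12:30 → clear.
M8 overlaps M2, M4, M6.

Yes — it overlaps M2, M4, M6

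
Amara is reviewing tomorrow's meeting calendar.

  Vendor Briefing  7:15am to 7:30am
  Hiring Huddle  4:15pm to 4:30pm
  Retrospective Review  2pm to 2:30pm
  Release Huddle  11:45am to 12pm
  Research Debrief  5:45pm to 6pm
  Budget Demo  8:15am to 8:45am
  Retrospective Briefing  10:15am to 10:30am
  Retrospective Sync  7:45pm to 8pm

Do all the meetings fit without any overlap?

Check each pair: they overlap iff neither finishes before the other starts.
Sorted by start: Vendor Briefing, Budget Demo, Retrospective Briefing, Release Huddle, Retrospective Review, Hiring Huddle, Research Debrief, Retrospective Sync.
Budget Demo starts after Vendor Briefing ends, so nothing later overlaps Vendor Briefing either.
Retrospective Briefing starts after Budget Demo ends, so nothing later overlaps Budget Demo either.
Release Huddle starts after Retrospective Briefing ends, so nothing later overlaps Retrospective Briefing either.
Retrospective Review starts after Release Huddle ends, so nothing later overlaps Release Huddle either.
Hiring Huddle starts after Retrospective Review ends, so nothing later overlaps Retrospective Review either.
Research Debrief starts after Hiring Huddle ends, so nothing later overlaps Hiring Huddle either.
Retrospective Sync starts after Research Debrief ends.
Every pair is clear; the schedule has no overlaps.

Yes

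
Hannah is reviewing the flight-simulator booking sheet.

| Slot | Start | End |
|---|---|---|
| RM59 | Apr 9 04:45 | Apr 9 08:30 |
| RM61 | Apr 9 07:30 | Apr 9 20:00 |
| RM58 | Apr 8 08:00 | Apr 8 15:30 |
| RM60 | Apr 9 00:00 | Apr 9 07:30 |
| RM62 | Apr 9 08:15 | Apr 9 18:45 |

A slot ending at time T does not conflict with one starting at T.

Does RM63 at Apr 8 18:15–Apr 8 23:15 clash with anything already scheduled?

RM58: ends Apr 8 15:30 at or before RM63 starts Apr 8 18:15 → clear.
RM60: starts Apr 9 00:00 at or after RM63 ends Apr 8 23:15 → clear.
RM59: starts Apr 9 04:45 at or after RM63 ends Apr 8 23:15 → clear.
RM61: starts Apr 9 07:30 at or after RM63 ends Apr 8 23:15 → clear.
RM62: starts Apr 9 08:15 at or after RM63 ends Apr 8 23:15 → clear.

No — it doesn't clash with anything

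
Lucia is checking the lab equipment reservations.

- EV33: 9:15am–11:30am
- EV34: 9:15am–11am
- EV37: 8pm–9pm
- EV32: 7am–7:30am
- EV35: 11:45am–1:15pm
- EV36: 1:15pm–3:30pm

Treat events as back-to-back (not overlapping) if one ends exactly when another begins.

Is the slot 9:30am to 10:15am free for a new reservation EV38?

No — it overlaps EV33, EV34

EV32: ends 7:30am at or before EV38 starts 9:30am → clear.
EV33: starts 9:15am before EV38 ends 10:15am, and ends 11:30am after EV38 starts 9:30am → overlap.
EV34: starts 9:15am before EV38 ends 10:15am, and ends 11am after EV38 starts 9:30am → overlap.
EV35: starts 11:45am at or after EV38 ends 10:15am → clear.
EV36: starts 1:15pm at or after EV38 ends 10:15am → clear.
EV37: starts 8pm at or after EV38 ends 10:15am → clear.
EV38 overlaps EV33, EV34.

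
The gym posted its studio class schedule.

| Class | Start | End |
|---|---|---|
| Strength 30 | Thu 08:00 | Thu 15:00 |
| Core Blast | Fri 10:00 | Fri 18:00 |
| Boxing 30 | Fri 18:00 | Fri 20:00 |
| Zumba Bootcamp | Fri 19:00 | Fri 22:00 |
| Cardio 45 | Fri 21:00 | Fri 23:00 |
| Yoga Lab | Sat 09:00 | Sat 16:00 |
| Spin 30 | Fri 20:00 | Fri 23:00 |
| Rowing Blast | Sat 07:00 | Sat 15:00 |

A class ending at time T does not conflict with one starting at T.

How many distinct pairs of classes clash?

5

Sorted by start: Strength 30, Core Blast, Boxing 30, Zumba Bootcamp, Spin 30, Cardio 45, Rowing Blast, Yoga Lab.
Core Blast starts after Strength 30 ends; Strength 30 is clear from here.
Boxing 30 starts exactly when Core Blast ends (back-to-back, no overlap); Core Blast is clear from here.
Zumba Bootcamp starts before Boxing 30 ends → Boxing 30 and Zumba Bootcamp overlap.
Spin 30 starts exactly when Boxing 30 ends (back-to-back, no overlap); Boxing 30 is clear from here.
Spin 30 starts before Zumba Bootcamp ends → Zumba Bootcamp and Spin 30 overlap.
Cardio 45 starts before Zumba Bootcamp ends → Zumba Bootcamp and Cardio 45 overlap.
Rowing Blast starts after Zumba Bootcamp ends; Zumba Bootcamp is clear from here.
Cardio 45 starts before Spin 30 ends → Spin 30 and Cardio 45 overlap.
Rowing Blast starts after Spin 30 ends; Spin 30 is clear from here.
Rowing Blast starts after Cardio 45 ends; Cardio 45 is clear from here.
Yoga Lab starts before Rowing Blast ends → Rowing Blast and Yoga Lab overlap.
Overlapping pairs: Boxing 30 & Zumba Bootcamp, Cardio 45 & Spin 30, Cardio 45 & Zumba Bootcamp, Rowing Blast & Yoga Lab, Spin 30 & Zumba Bootcamp — 5 in total.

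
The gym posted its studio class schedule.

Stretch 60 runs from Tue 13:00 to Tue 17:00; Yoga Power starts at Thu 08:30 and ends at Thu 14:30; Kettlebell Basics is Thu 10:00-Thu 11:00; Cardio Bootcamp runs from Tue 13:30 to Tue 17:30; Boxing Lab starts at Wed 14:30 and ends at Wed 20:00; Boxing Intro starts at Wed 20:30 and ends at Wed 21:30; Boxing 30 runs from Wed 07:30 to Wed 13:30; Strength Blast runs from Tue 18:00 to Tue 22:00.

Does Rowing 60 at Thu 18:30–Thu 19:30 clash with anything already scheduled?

Stretch 60: ends Tue 17:00 at or before Rowing 60 starts Thu 18:30 → clear.
Cardio Bootcamp: ends Tue 17:30 at or before Rowing 60 starts Thu 18:30 → clear.
Strength Blast: ends Tue 22:00 at or before Rowing 60 starts Thu 18:30 → clear.
Boxing 30: ends Wed 13:30 at or before Rowing 60 starts Thu 18:30 → clear.
Boxing Lab: ends Wed 20:00 at or before Rowing 60 starts Thu 18:30 → clear.
Boxing Intro: ends Wed 21:30 at or before Rowing 60 starts Thu 18:30 → clear.
Yoga Power: ends Thu 14:30 at or before Rowing 60 starts Thu 18:30 → clear.
Kettlebell Basics: ends Thu 11:00 at or before Rowing 60 starts Thu 18:30 → clear.

No — it doesn't clash with anything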